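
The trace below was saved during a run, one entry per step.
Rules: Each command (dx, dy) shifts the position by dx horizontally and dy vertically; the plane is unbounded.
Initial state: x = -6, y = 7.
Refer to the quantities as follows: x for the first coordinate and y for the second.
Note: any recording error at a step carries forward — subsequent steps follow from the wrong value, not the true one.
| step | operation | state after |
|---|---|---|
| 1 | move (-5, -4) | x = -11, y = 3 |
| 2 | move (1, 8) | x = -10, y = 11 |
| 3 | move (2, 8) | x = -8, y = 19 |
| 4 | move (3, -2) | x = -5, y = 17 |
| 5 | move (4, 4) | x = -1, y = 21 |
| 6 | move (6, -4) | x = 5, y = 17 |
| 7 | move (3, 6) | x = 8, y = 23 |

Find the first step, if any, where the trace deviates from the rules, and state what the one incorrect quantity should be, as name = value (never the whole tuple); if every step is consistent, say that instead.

step 1: x = -6 + (-5) = -11, y = 7 + (-4) = 3 -> agrees with the trace
step 2: x = -11 + (1) = -10, y = 3 + (8) = 11 -> verified
step 3: x = -10 + (2) = -8, y = 11 + (8) = 19 -> same as recorded
step 4: x = -8 + (3) = -5, y = 19 + (-2) = 17 -> agrees with the trace
step 5: x = -5 + (4) = -1, y = 17 + (4) = 21 -> exactly as logged
step 6: x = -1 + (6) = 5, y = 21 + (-4) = 17 -> same as recorded
step 7: x = 5 + (3) = 8, y = 17 + (6) = 23 -> checks out
The recomputation confirms every line.

no error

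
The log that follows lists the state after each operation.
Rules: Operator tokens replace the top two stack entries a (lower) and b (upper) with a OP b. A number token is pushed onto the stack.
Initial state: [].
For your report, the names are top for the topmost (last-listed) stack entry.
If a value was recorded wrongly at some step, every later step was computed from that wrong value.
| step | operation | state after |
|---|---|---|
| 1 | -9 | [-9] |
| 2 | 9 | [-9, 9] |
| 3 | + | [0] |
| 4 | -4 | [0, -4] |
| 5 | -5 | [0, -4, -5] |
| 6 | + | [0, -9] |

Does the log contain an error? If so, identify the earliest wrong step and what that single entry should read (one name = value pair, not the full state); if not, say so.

no error

Step 1: push -9: top = -9 — in agreement.
Step 2: push 9: top = 9 — same as recorded.
Step 3: -9 + 9 = 0 — checks out.
Step 4: push -4: top = -4 — verified.
Step 5: push -5: top = -5 — confirmed correct.
Step 6: -4 + -5 = -9 — in agreement.
Nothing is out of place; the run is error-free.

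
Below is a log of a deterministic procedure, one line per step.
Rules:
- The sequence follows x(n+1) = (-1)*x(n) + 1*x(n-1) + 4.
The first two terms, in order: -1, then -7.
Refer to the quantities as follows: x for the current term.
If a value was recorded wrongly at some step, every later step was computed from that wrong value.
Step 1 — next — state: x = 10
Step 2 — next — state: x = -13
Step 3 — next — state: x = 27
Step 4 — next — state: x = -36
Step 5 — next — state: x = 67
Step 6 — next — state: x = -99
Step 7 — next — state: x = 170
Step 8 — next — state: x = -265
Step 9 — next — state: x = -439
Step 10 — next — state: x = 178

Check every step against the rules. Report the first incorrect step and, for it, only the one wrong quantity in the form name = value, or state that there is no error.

step 1: x = -1*(-7) + (1)*(-1) + (4) = 10 -> verified
step 2: x = -1*(10) + (1)*(-7) + (4) = -13 -> no discrepancy
step 3: x = -1*(-13) + (1)*(10) + (4) = 27 -> in agreement
step 4: x = -1*(27) + (1)*(-13) + (4) = -36 -> no discrepancy
step 5: x = -1*(-36) + (1)*(27) + (4) = 67 -> matches
step 6: x = -1*(67) + (1)*(-36) + (4) = -99 -> exactly as logged
step 7: x = -1*(-99) + (1)*(67) + (4) = 170 -> confirmed correct
step 8: x = -1*(170) + (1)*(-99) + (4) = -265 -> agrees with the log
step 9: x = -1*(-265) + (1)*(170) + (4) = 439 -> the log has a different value
That makes step 9 the first incorrect line — x = 439 is what it should show.

step 9, x = 439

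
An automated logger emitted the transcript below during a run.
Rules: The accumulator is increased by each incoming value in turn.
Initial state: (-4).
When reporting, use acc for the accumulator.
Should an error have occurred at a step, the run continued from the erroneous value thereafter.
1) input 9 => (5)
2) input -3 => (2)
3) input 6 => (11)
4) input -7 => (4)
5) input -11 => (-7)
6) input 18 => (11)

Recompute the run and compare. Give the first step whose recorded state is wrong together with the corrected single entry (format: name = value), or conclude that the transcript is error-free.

step 3, acc = 8

Recomputing the run from the initial state:
step 1: acc = 5
step 2: acc = 2
step 3: acc = 8
step 4: acc = 1
step 5: acc = -10
step 6: acc = 8
The first disagreement with the transcript is at step 3, where the value should be acc = 8.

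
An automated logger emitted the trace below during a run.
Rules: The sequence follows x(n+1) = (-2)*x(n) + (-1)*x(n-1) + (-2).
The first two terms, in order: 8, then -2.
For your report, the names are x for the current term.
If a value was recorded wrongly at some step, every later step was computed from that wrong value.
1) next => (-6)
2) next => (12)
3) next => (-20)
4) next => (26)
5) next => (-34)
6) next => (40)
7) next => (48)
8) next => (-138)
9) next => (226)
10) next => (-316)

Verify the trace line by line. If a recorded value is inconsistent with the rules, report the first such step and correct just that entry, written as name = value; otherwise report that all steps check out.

step 7, x = -48

Recomputing the run from the initial state:
step 1: x = -6
step 2: x = 12
step 3: x = -20
step 4: x = 26
step 5: x = -34
step 6: x = 40
step 7: x = -48
step 8: x = 54
step 9: x = -62
step 10: x = 68
The first disagreement with the trace is at step 7, where the value should be x = -48.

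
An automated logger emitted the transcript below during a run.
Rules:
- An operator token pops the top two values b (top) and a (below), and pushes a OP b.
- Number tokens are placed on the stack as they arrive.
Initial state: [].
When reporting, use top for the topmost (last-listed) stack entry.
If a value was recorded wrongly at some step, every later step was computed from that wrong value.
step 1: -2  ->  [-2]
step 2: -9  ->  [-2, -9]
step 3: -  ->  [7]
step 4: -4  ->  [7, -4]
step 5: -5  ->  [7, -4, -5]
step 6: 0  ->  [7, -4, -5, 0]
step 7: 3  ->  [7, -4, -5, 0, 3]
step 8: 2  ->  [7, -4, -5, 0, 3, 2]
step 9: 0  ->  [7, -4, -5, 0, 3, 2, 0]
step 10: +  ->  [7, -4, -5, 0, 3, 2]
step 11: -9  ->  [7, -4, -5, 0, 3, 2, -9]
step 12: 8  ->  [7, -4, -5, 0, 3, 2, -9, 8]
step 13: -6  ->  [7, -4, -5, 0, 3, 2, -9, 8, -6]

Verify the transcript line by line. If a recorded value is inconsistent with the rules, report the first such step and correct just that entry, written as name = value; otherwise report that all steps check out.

1. push -2: top = -2 (checks out)
2. push -9: top = -9 (verified)
3. -2 - -9 = 7 (agrees with the transcript)
4. push -4: top = -4 (no discrepancy)
5. push -5: top = -5 (agrees with the transcript)
6. push 0: top = 0 (matches)
7. push 3: top = 3 (agrees with the transcript)
8. push 2: top = 2 (agrees with the transcript)
9. push 0: top = 0 (checks out)
10. 2 + 0 = 2 (exactly as logged)
11. push -9: top = -9 (checks out)
12. push 8: top = 8 (matches)
13. push -6: top = -6 (verified)
No step deviates from the rules.

no error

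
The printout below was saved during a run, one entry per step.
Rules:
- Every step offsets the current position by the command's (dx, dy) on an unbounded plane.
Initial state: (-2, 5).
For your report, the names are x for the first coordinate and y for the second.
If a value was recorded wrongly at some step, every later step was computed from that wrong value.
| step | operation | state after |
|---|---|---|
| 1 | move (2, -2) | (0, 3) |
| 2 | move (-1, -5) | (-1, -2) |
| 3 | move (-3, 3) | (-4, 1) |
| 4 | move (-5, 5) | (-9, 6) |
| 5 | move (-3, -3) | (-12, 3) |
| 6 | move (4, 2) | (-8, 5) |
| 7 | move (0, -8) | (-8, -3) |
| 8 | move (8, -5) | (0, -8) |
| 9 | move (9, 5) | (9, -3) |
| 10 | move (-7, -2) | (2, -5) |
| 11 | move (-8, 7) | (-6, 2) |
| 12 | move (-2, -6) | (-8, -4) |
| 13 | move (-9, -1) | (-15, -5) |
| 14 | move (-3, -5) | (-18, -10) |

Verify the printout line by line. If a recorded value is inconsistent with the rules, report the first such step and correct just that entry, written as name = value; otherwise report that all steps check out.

step 13, x = -17

step 1: x = -2 + (2) = 0, y = 5 + (-2) = 3 -> same as recorded
step 2: x = 0 + (-1) = -1, y = 3 + (-5) = -2 -> verified
step 3: x = -1 + (-3) = -4, y = -2 + (3) = 1 -> matches
step 4: x = -4 + (-5) = -9, y = 1 + (5) = 6 -> agrees with the printout
step 5: x = -9 + (-3) = -12, y = 6 + (-3) = 3 -> no discrepancy
step 6: x = -12 + (4) = -8, y = 3 + (2) = 5 -> no discrepancy
step 7: x = -8 + (0) = -8, y = 5 + (-8) = -3 -> in agreement
step 8: x = -8 + (8) = 0, y = -3 + (-5) = -8 -> same as recorded
step 9: x = 0 + (9) = 9, y = -8 + (5) = -3 -> in agreement
step 10: x = 9 + (-7) = 2, y = -3 + (-2) = -5 -> consistent with the printout
step 11: x = 2 + (-8) = -6, y = -5 + (7) = 2 -> checks out
step 12: x = -6 + (-2) = -8, y = 2 + (-6) = -4 -> agrees with the printout
step 13: x = -8 + (-9) = -17, y = -4 + (-1) = -5 -> the printout disagrees here
The audit stops at step 13: the recorded entry is wrong and should be x = -17.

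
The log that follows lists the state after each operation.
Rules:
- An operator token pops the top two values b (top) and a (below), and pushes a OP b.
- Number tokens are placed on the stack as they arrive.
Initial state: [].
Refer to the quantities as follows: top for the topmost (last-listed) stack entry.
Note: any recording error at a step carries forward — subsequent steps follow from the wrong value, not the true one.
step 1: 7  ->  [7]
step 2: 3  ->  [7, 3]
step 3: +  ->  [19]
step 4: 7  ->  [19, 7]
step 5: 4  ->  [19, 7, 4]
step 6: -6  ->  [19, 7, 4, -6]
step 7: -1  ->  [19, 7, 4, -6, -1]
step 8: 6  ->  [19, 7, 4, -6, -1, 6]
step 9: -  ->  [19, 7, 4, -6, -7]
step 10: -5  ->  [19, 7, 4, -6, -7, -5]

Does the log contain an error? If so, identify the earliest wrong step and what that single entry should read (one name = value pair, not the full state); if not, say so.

Step 1: push 7: top = 7 — confirmed correct.
Step 2: push 3: top = 3 — verified.
Step 3: 7 + 3 = 10 — the recorded entry deviates here.
That makes step 3 the first incorrect line — top = 10 is what it should show.

step 3, top = 10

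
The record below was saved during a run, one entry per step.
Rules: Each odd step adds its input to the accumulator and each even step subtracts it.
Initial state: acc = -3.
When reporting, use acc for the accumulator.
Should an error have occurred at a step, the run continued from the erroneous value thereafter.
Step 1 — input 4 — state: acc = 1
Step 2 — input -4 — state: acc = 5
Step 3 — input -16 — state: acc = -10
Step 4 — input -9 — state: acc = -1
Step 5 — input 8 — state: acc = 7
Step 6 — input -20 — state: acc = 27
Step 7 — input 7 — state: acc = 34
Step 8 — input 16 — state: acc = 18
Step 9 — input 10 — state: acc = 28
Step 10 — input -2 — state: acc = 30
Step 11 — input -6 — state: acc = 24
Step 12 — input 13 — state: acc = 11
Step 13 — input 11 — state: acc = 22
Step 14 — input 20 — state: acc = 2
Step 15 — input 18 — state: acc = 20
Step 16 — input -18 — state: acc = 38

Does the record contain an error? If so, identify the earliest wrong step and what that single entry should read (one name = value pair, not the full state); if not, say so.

Step 1: acc = -3 + 4 = 1 — exactly as logged.
Step 2: acc = 1 - -4 = 5 — checks out.
Step 3: acc = 5 + -16 = -11 — not what was recorded.
Conclusion: step 3 carries the first error; the entry should be acc = -11.

step 3, acc = -11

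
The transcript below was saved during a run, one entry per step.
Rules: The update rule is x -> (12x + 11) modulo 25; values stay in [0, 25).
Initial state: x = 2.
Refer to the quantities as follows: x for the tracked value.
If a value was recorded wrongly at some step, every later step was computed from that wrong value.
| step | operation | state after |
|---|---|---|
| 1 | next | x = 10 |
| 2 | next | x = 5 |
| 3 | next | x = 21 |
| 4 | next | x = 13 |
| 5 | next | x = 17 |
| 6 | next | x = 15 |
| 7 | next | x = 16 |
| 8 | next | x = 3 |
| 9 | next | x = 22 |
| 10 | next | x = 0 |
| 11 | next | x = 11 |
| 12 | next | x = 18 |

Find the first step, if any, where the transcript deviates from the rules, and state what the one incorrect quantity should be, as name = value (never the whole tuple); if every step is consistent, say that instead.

step 2, x = 6

step 1: x = (12*2 + 11) mod 25 = 10 -> matches
step 2: x = (12*10 + 11) mod 25 = 6 -> the recorded entry deviates here
The audit stops at step 2: the recorded entry is wrong and should be x = 6.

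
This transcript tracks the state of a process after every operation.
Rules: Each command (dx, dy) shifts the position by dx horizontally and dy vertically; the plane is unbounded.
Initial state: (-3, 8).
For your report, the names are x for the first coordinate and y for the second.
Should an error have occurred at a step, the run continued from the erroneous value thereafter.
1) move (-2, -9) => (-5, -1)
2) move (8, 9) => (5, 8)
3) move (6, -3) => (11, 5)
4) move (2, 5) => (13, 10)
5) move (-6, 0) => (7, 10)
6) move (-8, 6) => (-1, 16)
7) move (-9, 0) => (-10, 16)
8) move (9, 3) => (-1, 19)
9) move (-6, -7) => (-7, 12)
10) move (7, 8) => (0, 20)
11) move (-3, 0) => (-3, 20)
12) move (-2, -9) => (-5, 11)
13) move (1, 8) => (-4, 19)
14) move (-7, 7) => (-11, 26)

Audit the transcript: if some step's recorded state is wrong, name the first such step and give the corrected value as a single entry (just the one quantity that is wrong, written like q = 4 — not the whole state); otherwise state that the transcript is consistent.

step 2, x = 3

Recomputing the run from the initial state:
step 1: x = -5, y = -1
step 2: x = 3, y = 8
step 3: x = 9, y = 5
step 4: x = 11, y = 10
step 5: x = 5, y = 10
step 6: x = -3, y = 16
step 7: x = -12, y = 16
step 8: x = -3, y = 19
step 9: x = -9, y = 12
step 10: x = -2, y = 20
step 11: x = -5, y = 20
step 12: x = -7, y = 11
step 13: x = -6, y = 19
step 14: x = -13, y = 26
The first disagreement with the transcript is at step 2, where the value should be x = 3.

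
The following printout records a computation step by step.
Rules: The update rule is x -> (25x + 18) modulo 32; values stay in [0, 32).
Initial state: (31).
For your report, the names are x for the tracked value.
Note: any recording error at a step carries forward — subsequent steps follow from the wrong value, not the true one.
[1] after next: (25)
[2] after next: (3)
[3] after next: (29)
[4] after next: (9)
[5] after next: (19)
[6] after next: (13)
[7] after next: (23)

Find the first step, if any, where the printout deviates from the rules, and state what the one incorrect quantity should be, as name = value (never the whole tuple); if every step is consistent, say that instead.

Recomputing the run from the initial state:
step 1: x = 25
step 2: x = 3
step 3: x = 29
step 4: x = 7
step 5: x = 1
step 6: x = 11
step 7: x = 5
The first disagreement with the printout is at step 4, where the value should be x = 7.

step 4, x = 7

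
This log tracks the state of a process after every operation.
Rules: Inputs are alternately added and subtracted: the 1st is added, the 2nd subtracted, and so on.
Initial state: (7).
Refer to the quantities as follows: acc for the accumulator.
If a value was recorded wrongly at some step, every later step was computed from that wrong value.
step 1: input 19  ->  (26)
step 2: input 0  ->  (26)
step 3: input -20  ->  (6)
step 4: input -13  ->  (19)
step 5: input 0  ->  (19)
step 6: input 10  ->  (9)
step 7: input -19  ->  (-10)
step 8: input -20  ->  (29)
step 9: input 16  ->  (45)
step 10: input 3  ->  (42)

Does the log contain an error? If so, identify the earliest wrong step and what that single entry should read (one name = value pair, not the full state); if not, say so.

step 8, acc = 10

1. acc = 7 + 19 = 26 (consistent with the log)
2. acc = 26 - 0 = 26 (matches)
3. acc = 26 + -20 = 6 (agrees with the log)
4. acc = 6 - -13 = 19 (agrees with the log)
5. acc = 19 + 0 = 19 (confirmed correct)
6. acc = 19 - 10 = 9 (agrees with the log)
7. acc = 9 + -19 = -10 (no discrepancy)
8. acc = -10 - -20 = 10 (the entry is off here)
The audit stops at step 8: the recorded entry is wrong and should be acc = 10.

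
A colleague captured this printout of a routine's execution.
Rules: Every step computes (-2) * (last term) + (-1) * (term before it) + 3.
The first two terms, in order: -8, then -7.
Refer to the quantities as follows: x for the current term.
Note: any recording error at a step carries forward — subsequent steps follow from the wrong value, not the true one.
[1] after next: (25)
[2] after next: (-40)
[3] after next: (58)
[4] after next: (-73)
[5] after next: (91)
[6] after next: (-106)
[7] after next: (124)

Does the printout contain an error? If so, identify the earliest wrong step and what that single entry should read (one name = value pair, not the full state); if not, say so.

no error

step 1: x = -2*(-7) + (-1)*(-8) + (3) = 25 -> confirmed correct
step 2: x = -2*(25) + (-1)*(-7) + (3) = -40 -> same as recorded
step 3: x = -2*(-40) + (-1)*(25) + (3) = 58 -> checks out
step 4: x = -2*(58) + (-1)*(-40) + (3) = -73 -> checks out
step 5: x = -2*(-73) + (-1)*(58) + (3) = 91 -> in agreement
step 6: x = -2*(91) + (-1)*(-73) + (3) = -106 -> exactly as logged
step 7: x = -2*(-106) + (-1)*(91) + (3) = 124 -> checks out
All steps check out; nothing to correct.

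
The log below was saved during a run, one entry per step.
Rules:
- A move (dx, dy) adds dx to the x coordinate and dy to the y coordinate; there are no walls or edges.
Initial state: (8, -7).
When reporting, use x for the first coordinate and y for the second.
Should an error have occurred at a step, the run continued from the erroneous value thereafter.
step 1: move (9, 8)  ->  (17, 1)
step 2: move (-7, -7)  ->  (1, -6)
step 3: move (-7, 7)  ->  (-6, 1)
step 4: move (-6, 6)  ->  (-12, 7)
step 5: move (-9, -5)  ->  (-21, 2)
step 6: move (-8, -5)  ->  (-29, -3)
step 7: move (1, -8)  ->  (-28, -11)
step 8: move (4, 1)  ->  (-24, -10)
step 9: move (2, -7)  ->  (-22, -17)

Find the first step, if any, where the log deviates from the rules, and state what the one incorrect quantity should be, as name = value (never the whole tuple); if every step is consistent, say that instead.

step 2, x = 10

Recomputing the run from the initial state:
step 1: x = 17, y = 1
step 2: x = 10, y = -6
step 3: x = 3, y = 1
step 4: x = -3, y = 7
step 5: x = -12, y = 2
step 6: x = -20, y = -3
step 7: x = -19, y = -11
step 8: x = -15, y = -10
step 9: x = -13, y = -17
The first disagreement with the log is at step 2, where the value should be x = 10.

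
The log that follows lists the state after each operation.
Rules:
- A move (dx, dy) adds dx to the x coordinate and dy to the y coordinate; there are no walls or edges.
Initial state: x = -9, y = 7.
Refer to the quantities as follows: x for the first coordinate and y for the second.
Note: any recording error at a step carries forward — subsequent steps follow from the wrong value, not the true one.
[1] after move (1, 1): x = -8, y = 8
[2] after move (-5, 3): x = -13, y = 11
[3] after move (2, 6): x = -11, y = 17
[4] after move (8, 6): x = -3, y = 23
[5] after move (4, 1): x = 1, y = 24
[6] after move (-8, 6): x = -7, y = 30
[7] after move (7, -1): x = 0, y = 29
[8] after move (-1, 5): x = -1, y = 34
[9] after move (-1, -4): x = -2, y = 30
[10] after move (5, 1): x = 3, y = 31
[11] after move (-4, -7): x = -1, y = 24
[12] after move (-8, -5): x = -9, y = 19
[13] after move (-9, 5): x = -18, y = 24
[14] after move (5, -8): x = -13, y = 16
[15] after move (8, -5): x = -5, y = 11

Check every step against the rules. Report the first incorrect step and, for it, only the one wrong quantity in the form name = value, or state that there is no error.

no error

Step 1: x = -9 + (1) = -8, y = 7 + (1) = 8 — agrees with the log.
Step 2: x = -8 + (-5) = -13, y = 8 + (3) = 11 — no discrepancy.
Step 3: x = -13 + (2) = -11, y = 11 + (6) = 17 — no discrepancy.
Step 4: x = -11 + (8) = -3, y = 17 + (6) = 23 — same as recorded.
Step 5: x = -3 + (4) = 1, y = 23 + (1) = 24 — in agreement.
Step 6: x = 1 + (-8) = -7, y = 24 + (6) = 30 — same as recorded.
Step 7: x = -7 + (7) = 0, y = 30 + (-1) = 29 — agrees with the log.
Step 8: x = 0 + (-1) = -1, y = 29 + (5) = 34 — confirmed correct.
Step 9: x = -1 + (-1) = -2, y = 34 + (-4) = 30 — in agreement.
Step 10: x = -2 + (5) = 3, y = 30 + (1) = 31 — agrees with the log.
Step 11: x = 3 + (-4) = -1, y = 31 + (-7) = 24 — checks out.
Step 12: x = -1 + (-8) = -9, y = 24 + (-5) = 19 — confirmed correct.
Step 13: x = -9 + (-9) = -18, y = 19 + (5) = 24 — checks out.
Step 14: x = -18 + (5) = -13, y = 24 + (-8) = 16 — checks out.
Step 15: x = -13 + (8) = -5, y = 16 + (-5) = 11 — matches.
Nothing is out of place; the run is error-free.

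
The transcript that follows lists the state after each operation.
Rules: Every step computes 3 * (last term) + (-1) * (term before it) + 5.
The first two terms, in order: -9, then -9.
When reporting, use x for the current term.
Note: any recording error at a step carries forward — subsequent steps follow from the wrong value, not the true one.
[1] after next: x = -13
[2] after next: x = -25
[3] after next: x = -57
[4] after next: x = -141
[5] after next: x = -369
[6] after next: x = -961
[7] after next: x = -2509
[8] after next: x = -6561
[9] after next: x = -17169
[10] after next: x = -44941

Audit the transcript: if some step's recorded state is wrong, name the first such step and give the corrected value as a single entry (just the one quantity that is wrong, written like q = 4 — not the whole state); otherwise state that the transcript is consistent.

step 5, x = -361

Recomputing the run from the initial state:
step 1: x = -13
step 2: x = -25
step 3: x = -57
step 4: x = -141
step 5: x = -361
step 6: x = -937
step 7: x = -2445
step 8: x = -6393
step 9: x = -16729
step 10: x = -43789
The first disagreement with the transcript is at step 5, where the value should be x = -361.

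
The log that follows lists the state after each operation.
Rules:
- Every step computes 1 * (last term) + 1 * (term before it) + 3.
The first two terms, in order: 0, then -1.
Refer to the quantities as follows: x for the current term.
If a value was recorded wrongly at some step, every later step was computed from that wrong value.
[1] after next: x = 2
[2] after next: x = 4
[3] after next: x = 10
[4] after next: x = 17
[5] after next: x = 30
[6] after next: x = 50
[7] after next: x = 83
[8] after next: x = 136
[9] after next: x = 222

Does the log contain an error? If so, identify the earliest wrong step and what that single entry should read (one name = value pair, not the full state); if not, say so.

step 3, x = 9

Step 1: x = 1*(-1) + (1)*(0) + (3) = 2 — verified.
Step 2: x = 1*(2) + (1)*(-1) + (3) = 4 — confirmed correct.
Step 3: x = 1*(4) + (1)*(2) + (3) = 9 — the log disagrees here.
So the first discrepancy is step 3, where the right value is x = 9.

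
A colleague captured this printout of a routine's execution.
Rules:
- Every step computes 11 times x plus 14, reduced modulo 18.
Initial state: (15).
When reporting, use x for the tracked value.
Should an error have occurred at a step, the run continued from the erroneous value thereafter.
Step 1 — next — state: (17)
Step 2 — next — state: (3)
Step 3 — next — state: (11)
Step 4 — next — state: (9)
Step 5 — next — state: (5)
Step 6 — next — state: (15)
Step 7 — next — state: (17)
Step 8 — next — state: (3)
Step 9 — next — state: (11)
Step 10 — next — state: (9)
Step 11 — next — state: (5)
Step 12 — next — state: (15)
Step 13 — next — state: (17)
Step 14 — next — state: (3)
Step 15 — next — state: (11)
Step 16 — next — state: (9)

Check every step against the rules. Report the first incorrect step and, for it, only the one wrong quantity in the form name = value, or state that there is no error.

no error

Recomputing the run from the initial state:
step 1: x = 17
step 2: x = 3
step 3: x = 11
step 4: x = 9
step 5: x = 5
step 6: x = 15
step 7: x = 17
step 8: x = 3
step 9: x = 11
step 10: x = 9
step 11: x = 5
step 12: x = 15
step 13: x = 17
step 14: x = 3
step 15: x = 11
step 16: x = 9
This matches the printout at every step.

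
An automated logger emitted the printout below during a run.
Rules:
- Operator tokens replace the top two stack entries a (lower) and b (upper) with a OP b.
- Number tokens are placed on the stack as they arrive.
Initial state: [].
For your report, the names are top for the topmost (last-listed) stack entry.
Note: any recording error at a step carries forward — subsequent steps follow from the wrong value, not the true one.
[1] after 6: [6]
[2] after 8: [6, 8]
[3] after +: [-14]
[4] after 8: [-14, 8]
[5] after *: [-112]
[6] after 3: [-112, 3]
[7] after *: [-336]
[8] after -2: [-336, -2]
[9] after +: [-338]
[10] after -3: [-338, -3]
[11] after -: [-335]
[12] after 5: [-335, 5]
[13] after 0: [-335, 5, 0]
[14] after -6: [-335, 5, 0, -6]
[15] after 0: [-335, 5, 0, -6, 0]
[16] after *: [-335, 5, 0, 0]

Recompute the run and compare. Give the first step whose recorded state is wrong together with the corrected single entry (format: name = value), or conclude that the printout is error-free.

Step 1: push 6: top = 6 — confirmed correct.
Step 2: push 8: top = 8 — verified.
Step 3: 6 + 8 = 14 — a discrepancy with the printout.
Step 3 is the first one off; corrected, top = 14.

step 3, top = 14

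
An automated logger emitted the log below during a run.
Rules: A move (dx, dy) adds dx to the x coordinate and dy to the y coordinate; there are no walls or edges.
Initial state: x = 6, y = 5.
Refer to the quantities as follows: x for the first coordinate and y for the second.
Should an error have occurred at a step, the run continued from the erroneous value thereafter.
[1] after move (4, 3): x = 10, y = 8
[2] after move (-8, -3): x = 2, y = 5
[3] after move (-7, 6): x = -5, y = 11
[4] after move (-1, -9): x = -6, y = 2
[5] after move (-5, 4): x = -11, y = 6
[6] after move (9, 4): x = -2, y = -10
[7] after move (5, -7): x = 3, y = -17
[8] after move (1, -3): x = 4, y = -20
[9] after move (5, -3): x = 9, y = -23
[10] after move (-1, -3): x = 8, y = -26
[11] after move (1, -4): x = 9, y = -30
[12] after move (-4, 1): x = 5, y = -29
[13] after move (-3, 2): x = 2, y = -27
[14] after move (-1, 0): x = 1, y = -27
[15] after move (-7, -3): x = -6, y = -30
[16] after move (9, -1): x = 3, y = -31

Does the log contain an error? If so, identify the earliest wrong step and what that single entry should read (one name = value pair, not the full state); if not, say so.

step 6, y = 10

Recomputing the run from the initial state:
step 1: x = 10, y = 8
step 2: x = 2, y = 5
step 3: x = -5, y = 11
step 4: x = -6, y = 2
step 5: x = -11, y = 6
step 6: x = -2, y = 10
step 7: x = 3, y = 3
step 8: x = 4, y = 0
step 9: x = 9, y = -3
step 10: x = 8, y = -6
step 11: x = 9, y = -10
step 12: x = 5, y = -9
step 13: x = 2, y = -7
step 14: x = 1, y = -7
step 15: x = -6, y = -10
step 16: x = 3, y = -11
The first disagreement with the log is at step 6, where the value should be y = 10.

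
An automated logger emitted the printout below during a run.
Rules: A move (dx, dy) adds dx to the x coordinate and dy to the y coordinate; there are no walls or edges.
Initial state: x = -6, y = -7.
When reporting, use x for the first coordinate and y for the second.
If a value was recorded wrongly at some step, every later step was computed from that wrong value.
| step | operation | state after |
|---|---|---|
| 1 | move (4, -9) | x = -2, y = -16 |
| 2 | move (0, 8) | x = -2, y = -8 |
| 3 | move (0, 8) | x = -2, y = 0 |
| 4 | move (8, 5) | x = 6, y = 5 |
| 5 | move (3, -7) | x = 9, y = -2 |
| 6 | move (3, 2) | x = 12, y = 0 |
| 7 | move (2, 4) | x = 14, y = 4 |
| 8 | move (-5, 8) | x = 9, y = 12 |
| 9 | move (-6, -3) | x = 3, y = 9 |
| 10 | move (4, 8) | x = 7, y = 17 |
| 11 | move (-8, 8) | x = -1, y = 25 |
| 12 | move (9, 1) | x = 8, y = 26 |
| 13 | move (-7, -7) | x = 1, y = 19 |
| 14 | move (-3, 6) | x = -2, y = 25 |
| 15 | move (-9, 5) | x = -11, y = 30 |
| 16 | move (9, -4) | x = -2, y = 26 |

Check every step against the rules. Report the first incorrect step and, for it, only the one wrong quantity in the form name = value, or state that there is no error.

Recomputing the run from the initial state:
step 1: x = -2, y = -16
step 2: x = -2, y = -8
step 3: x = -2, y = 0
step 4: x = 6, y = 5
step 5: x = 9, y = -2
step 6: x = 12, y = 0
step 7: x = 14, y = 4
step 8: x = 9, y = 12
step 9: x = 3, y = 9
step 10: x = 7, y = 17
step 11: x = -1, y = 25
step 12: x = 8, y = 26
step 13: x = 1, y = 19
step 14: x = -2, y = 25
step 15: x = -11, y = 30
step 16: x = -2, y = 26
This matches the printout at every step.

no error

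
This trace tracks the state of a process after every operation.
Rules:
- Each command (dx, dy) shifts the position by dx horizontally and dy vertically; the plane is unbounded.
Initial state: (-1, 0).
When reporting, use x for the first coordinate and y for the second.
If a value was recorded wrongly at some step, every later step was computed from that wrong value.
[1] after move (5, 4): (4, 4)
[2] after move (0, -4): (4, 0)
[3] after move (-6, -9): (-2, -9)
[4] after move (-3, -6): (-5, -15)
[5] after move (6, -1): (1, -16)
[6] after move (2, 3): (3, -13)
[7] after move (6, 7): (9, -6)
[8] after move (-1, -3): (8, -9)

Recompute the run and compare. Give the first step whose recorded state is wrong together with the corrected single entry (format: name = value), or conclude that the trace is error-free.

no error

Step 1: x = -1 + (5) = 4, y = 0 + (4) = 4 — verified.
Step 2: x = 4 + (0) = 4, y = 4 + (-4) = 0 — agrees with the trace.
Step 3: x = 4 + (-6) = -2, y = 0 + (-9) = -9 — confirmed correct.
Step 4: x = -2 + (-3) = -5, y = -9 + (-6) = -15 — confirmed correct.
Step 5: x = -5 + (6) = 1, y = -15 + (-1) = -16 — same as recorded.
Step 6: x = 1 + (2) = 3, y = -16 + (3) = -13 — confirmed correct.
Step 7: x = 3 + (6) = 9, y = -13 + (7) = -6 — in agreement.
Step 8: x = 9 + (-1) = 8, y = -6 + (-3) = -9 — agrees with the trace.
Each recorded entry agrees with the recomputation.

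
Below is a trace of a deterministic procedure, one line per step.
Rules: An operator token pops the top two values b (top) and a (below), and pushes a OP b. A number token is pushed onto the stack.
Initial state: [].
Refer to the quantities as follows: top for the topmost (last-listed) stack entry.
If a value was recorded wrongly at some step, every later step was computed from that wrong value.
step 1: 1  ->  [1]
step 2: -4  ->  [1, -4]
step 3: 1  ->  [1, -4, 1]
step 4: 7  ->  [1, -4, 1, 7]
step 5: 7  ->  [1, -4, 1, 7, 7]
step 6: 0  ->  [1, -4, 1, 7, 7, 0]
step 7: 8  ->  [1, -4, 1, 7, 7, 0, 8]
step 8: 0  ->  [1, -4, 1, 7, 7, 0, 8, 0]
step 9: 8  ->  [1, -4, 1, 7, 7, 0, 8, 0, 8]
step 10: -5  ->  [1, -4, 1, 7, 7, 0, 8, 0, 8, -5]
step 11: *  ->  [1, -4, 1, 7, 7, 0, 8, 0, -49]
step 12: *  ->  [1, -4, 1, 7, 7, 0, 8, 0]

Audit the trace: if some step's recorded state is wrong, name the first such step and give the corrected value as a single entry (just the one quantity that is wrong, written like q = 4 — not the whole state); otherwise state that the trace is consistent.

step 1: push 1: top = 1 -> no discrepancy
step 2: push -4: top = -4 -> checks out
step 3: push 1: top = 1 -> no discrepancy
step 4: push 7: top = 7 -> no discrepancy
step 5: push 7: top = 7 -> checks out
step 6: push 0: top = 0 -> agrees with the trace
step 7: push 8: top = 8 -> agrees with the trace
step 8: push 0: top = 0 -> exactly as logged
step 9: push 8: top = 8 -> checks out
step 10: push -5: top = -5 -> agrees with the trace
step 11: 8 * -5 = -40 -> the recorded entry deviates here
Step 11 is the first one off; corrected, top = -40.

step 11, top = -40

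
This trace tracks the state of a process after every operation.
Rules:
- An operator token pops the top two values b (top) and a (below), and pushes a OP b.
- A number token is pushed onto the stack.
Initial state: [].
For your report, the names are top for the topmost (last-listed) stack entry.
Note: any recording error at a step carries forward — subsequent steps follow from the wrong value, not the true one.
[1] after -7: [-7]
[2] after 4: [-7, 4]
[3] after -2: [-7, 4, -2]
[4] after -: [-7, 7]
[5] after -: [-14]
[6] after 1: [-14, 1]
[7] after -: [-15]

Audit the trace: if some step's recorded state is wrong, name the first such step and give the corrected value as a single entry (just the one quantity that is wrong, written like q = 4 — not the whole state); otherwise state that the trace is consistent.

Step 1: push -7: top = -7 — in agreement.
Step 2: push 4: top = 4 — same as recorded.
Step 3: push -2: top = -2 — same as recorded.
Step 4: 4 - -2 = 6 — the trace has a different value.
Step 4 is the first one off; corrected, top = 6.

step 4, top = 6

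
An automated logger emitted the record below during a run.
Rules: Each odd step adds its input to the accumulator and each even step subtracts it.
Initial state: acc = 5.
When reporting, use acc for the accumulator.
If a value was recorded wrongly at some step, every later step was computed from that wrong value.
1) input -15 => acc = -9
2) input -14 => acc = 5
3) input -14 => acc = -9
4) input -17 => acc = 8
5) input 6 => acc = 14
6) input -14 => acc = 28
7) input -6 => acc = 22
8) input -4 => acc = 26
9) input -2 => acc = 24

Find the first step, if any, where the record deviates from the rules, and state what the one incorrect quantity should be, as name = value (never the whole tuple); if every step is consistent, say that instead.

step 1, acc = -10

step 1: acc = 5 + -15 = -10 -> this is not what the record shows
So the first discrepancy is step 1, where the right value is acc = -10.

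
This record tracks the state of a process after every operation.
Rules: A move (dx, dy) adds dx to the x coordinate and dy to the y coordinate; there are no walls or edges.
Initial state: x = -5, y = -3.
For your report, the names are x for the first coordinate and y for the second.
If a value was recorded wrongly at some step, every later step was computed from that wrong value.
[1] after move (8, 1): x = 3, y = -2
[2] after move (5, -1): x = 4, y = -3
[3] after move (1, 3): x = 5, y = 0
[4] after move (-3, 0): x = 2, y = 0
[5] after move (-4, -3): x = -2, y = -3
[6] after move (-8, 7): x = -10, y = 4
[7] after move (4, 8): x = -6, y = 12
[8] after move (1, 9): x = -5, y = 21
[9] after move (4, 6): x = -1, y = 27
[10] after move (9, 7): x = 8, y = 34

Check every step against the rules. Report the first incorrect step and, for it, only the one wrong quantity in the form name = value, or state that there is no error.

step 1: x = -5 + (8) = 3, y = -3 + (1) = -2 -> matches
step 2: x = 3 + (5) = 8, y = -2 + (-1) = -3 -> the record has a different value
Conclusion: step 2 carries the first error; the entry should be x = 8.

step 2, x = 8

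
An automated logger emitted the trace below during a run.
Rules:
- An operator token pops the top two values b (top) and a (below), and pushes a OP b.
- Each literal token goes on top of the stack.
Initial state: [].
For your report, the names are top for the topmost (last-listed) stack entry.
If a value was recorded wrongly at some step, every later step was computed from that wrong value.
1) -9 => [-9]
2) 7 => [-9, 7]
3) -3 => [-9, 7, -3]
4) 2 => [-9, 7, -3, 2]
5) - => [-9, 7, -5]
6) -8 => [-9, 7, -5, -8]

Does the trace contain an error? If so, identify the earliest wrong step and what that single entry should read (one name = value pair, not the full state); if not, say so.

no error

step 1: push -9: top = -9 -> in agreement
step 2: push 7: top = 7 -> no discrepancy
step 3: push -3: top = -3 -> consistent with the trace
step 4: push 2: top = 2 -> confirmed correct
step 5: -3 - 2 = -5 -> checks out
step 6: push -8: top = -8 -> consistent with the trace
All entries verified; no error found.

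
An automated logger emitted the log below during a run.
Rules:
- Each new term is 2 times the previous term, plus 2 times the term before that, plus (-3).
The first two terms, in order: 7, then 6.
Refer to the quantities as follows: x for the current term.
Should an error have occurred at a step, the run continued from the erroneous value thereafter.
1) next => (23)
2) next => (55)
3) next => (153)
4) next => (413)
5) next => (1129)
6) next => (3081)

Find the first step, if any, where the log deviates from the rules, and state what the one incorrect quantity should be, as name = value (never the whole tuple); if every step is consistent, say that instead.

no error

Recomputing the run from the initial state:
step 1: x = 23
step 2: x = 55
step 3: x = 153
step 4: x = 413
step 5: x = 1129
step 6: x = 3081
This matches the log at every step.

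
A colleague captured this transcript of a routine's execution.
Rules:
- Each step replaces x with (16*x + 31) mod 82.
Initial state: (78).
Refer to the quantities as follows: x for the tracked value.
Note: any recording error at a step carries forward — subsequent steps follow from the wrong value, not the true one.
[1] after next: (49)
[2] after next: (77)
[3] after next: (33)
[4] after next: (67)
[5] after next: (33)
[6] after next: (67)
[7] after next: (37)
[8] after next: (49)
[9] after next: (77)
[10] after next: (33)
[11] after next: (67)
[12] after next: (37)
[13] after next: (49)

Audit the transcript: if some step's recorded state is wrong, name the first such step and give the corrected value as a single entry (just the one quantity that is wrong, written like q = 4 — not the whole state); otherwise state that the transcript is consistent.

step 5, x = 37

Step 1: x = (16*78 + 31) mod 82 = 49 — in agreement.
Step 2: x = (16*49 + 31) mod 82 = 77 — verified.
Step 3: x = (16*77 + 31) mod 82 = 33 — matches.
Step 4: x = (16*33 + 31) mod 82 = 67 — same as recorded.
Step 5: x = (16*67 + 31) mod 82 = 37 — the recorded entry deviates here.
Step 5 is the first one off; corrected, x = 37.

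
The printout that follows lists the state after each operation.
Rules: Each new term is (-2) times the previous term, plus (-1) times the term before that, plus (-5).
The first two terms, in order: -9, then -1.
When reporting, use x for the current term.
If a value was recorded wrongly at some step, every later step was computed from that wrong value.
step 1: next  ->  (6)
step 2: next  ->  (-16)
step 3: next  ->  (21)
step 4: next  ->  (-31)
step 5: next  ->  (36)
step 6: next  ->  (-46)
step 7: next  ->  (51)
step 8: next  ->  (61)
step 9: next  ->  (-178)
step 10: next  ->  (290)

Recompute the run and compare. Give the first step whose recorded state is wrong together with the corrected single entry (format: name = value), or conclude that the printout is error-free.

step 8, x = -61

step 1: x = -2*(-1) + (-1)*(-9) + (-5) = 6 -> exactly as logged
step 2: x = -2*(6) + (-1)*(-1) + (-5) = -16 -> consistent with the printout
step 3: x = -2*(-16) + (-1)*(6) + (-5) = 21 -> agrees with the printout
step 4: x = -2*(21) + (-1)*(-16) + (-5) = -31 -> agrees with the printout
step 5: x = -2*(-31) + (-1)*(21) + (-5) = 36 -> in agreement
step 6: x = -2*(36) + (-1)*(-31) + (-5) = -46 -> no discrepancy
step 7: x = -2*(-46) + (-1)*(36) + (-5) = 51 -> exactly as logged
step 8: x = -2*(51) + (-1)*(-46) + (-5) = -61 -> the recorded entry deviates here
Conclusion: step 8 carries the first error; the entry should be x = -61.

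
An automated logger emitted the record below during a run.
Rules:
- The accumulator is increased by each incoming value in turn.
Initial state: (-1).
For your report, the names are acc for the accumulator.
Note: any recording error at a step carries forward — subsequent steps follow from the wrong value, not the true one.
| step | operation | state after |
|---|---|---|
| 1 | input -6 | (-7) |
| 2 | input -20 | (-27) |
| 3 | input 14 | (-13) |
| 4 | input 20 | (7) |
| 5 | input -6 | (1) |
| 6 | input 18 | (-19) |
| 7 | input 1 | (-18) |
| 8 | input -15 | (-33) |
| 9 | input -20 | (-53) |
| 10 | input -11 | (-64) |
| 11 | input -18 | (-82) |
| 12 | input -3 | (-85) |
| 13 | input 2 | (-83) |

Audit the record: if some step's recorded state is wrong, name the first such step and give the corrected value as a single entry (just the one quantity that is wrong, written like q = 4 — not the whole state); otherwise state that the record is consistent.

step 6, acc = 19

1. acc = -1 + -6 = -7 (checks out)
2. acc = -7 + -20 = -27 (matches)
3. acc = -27 + 14 = -13 (agrees with the record)
4. acc = -13 + 20 = 7 (consistent with the record)
5. acc = 7 + -6 = 1 (agrees with the record)
6. acc = 1 + 18 = 19 (the recorded entry deviates here)
First incorrect step: 6; the correct value is acc = 19.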